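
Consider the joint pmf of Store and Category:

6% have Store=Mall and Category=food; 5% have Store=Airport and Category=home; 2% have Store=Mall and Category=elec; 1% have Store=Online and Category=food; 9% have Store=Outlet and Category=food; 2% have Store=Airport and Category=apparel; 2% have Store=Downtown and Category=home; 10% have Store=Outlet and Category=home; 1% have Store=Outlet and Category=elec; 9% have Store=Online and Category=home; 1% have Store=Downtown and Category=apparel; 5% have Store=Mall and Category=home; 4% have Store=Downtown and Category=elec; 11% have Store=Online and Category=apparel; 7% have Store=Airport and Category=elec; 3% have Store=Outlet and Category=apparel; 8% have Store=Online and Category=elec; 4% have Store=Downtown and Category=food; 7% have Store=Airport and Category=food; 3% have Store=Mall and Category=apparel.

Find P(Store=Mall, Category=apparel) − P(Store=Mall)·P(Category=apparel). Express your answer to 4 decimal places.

P(Store=Mall) = 0.06 + 0.03 + 0.02 + 0.05 = 0.16.
P(Category=apparel) = 0.01 + 0.03 + 0.02 + 0.03 + 0.11 = 0.20.
P(Store=Mall, Category=apparel) − P(Store=Mall)P(Category=apparel) = 0.03 − 0.16×0.20 = -0.0020.

-0.0020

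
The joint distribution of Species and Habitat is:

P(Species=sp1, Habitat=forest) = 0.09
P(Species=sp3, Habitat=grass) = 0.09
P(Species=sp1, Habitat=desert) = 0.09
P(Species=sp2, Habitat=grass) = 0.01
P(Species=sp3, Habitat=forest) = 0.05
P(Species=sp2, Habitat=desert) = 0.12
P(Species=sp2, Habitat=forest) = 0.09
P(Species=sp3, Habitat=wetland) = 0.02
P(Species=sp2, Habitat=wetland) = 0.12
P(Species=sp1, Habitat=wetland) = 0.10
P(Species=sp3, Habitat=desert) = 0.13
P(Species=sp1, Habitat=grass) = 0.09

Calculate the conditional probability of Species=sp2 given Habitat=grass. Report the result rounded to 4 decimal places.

0.0526

P(Habitat=grass) = 0.09 + 0.01 + 0.09 = 0.19.
P(Species=sp2 | Habitat=grass) = 0.01/0.19 = 0.0526.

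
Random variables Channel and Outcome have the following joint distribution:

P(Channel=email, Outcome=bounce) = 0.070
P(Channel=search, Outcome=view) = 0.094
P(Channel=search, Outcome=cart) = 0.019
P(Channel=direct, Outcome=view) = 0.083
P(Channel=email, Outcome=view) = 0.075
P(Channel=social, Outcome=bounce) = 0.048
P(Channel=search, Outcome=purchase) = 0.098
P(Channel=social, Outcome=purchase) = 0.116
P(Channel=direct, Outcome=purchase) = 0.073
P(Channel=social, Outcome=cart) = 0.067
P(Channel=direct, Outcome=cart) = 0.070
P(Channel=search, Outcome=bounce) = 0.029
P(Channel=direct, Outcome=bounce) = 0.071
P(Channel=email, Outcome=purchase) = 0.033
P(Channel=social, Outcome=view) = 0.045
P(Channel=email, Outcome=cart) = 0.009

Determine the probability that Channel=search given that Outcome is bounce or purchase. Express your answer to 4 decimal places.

P(Outcome=bounce) = 0.070 + 0.029 + 0.048 + 0.071 = 0.218.
P(Outcome=purchase) = 0.033 + 0.098 + 0.116 + 0.073 = 0.320.
P(Outcome ∈ {bounce, purchase}) = 0.218 + 0.320 = 0.538; P(Channel=search, Outcome ∈ {bounce, purchase}) = 0.029 + 0.098 = 0.127.
P(Channel=search | Outcome ∈ {bounce, purchase}) = 0.127/0.538 = 0.2361.

0.2361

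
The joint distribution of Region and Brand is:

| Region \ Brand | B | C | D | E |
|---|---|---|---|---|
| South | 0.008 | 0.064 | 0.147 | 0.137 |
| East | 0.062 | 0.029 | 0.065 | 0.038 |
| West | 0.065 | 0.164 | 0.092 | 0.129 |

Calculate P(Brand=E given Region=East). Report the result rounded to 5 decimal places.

0.19588

P(Region=East) = 0.062 + 0.029 + 0.065 + 0.038 = 0.194.
P(Brand=E | Region=East) = 0.038/0.194 = 0.19588.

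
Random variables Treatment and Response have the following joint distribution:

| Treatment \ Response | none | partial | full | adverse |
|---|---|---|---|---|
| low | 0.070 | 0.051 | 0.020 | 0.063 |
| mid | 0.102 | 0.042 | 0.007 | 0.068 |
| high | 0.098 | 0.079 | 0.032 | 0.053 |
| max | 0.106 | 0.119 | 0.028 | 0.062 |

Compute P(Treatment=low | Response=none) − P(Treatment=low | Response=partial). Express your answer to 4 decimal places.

0.0109

P(Response=none) = 0.070 + 0.102 + 0.098 + 0.106 = 0.376; P(Treatment=low | Response=none) = 0.070/0.376 = 0.18617.
P(Response=partial) = 0.051 + 0.042 + 0.079 + 0.119 = 0.291; P(Treatment=low | Response=partial) = 0.051/0.291 = 0.17526.
Difference = 0.0109.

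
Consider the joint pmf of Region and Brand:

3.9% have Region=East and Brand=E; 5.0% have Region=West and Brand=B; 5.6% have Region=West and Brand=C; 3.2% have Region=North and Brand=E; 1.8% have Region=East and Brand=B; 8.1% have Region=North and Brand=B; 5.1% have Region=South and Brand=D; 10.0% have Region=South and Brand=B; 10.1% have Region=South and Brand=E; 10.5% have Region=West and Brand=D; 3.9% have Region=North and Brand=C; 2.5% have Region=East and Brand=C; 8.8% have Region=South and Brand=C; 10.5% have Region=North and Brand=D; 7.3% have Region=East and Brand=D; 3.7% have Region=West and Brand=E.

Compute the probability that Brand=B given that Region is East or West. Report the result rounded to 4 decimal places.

0.1687

P(Region=East) = 0.018 + 0.025 + 0.073 + 0.039 = 0.155.
P(Region=West) = 0.050 + 0.056 + 0.105 + 0.037 = 0.248.
P(Region ∈ {East, West}) = 0.155 + 0.248 = 0.403; P(Brand=B, Region ∈ {East, West}) = 0.018 + 0.050 = 0.068.
P(Brand=B | Region ∈ {East, West}) = 0.068/0.403 = 0.1687.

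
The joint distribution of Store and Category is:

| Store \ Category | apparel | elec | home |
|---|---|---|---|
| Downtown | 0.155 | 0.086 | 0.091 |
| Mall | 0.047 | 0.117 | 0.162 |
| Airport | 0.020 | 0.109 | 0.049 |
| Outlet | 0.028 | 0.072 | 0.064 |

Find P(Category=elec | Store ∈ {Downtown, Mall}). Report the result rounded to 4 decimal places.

0.3085

P(Store=Downtown) = 0.155 + 0.086 + 0.091 = 0.332.
P(Store=Mall) = 0.047 + 0.117 + 0.162 = 0.326.
P(Store ∈ {Downtown, Mall}) = 0.332 + 0.326 = 0.658; P(Category=elec, Store ∈ {Downtown, Mall}) = 0.086 + 0.117 = 0.203.
P(Category=elec | Store ∈ {Downtown, Mall}) = 0.203/0.658 = 0.3085.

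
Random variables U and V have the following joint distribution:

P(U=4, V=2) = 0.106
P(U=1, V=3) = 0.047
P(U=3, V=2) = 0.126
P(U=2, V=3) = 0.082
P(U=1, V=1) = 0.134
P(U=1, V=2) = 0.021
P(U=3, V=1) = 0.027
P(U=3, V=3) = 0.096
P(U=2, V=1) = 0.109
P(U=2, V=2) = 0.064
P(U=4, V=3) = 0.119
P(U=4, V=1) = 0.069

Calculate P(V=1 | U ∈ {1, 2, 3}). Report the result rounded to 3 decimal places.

P(U=1) = 0.134 + 0.021 + 0.047 = 0.202.
P(U=2) = 0.109 + 0.064 + 0.082 = 0.255.
P(U=3) = 0.027 + 0.126 + 0.096 = 0.249.
P(U ∈ {1, 2, 3}) = 0.202 + 0.255 + 0.249 = 0.706; P(V=1, U ∈ {1, 2, 3}) = 0.134 + 0.109 + 0.027 = 0.270.
P(V=1 | U ∈ {1, 2, 3}) = 0.270/0.706 = 0.382.

0.382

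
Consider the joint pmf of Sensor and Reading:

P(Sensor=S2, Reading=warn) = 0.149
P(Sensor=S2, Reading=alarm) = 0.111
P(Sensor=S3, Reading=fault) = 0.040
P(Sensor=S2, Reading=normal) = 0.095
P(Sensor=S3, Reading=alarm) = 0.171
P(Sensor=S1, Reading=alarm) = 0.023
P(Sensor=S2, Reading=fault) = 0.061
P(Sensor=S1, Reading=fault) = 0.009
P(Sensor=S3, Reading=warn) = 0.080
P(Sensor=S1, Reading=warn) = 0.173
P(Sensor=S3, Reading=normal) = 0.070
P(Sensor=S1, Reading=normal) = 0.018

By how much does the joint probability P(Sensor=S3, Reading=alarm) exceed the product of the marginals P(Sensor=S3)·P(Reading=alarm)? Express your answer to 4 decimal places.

0.0609

P(Sensor=S3) = 0.070 + 0.080 + 0.171 + 0.040 = 0.361.
P(Reading=alarm) = 0.023 + 0.111 + 0.171 = 0.305.
P(Sensor=S3, Reading=alarm) − P(Sensor=S3)P(Reading=alarm) = 0.171 − 0.361×0.305 = 0.0609.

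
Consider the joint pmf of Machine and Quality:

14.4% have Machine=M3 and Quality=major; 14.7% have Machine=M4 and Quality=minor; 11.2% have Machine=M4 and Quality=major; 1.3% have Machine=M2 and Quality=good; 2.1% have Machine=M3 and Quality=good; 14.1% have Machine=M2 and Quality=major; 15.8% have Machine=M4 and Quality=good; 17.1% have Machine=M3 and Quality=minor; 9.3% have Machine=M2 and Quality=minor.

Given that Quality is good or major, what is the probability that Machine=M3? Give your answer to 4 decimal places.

P(Quality=good) = 0.013 + 0.021 + 0.158 = 0.192.
P(Quality=major) = 0.141 + 0.144 + 0.112 = 0.397.
P(Quality ∈ {good, major}) = 0.192 + 0.397 = 0.589; P(Machine=M3, Quality ∈ {good, major}) = 0.021 + 0.144 = 0.165.
P(Machine=M3 | Quality ∈ {good, major}) = 0.165/0.589 = 0.2801.

0.2801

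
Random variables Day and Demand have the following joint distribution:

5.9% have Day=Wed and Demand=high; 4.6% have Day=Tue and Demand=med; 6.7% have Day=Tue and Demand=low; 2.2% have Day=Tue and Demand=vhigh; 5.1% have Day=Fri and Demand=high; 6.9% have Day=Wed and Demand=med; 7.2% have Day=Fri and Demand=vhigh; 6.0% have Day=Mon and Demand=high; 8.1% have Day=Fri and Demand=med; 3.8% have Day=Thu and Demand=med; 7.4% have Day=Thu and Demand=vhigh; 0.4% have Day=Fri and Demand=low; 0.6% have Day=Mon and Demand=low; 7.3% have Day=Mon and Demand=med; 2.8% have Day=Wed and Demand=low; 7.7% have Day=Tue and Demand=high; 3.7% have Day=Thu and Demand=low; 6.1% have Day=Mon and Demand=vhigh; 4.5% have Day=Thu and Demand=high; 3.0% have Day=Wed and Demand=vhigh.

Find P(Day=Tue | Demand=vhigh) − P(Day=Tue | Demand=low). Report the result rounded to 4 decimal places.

P(Demand=vhigh) = 0.061 + 0.022 + 0.030 + 0.074 + 0.072 = 0.259; P(Day=Tue | Demand=vhigh) = 0.022/0.259 = 0.08494.
P(Demand=low) = 0.006 + 0.067 + 0.028 + 0.037 + 0.004 = 0.142; P(Day=Tue | Demand=low) = 0.067/0.142 = 0.47183.
Difference = -0.3869.

-0.3869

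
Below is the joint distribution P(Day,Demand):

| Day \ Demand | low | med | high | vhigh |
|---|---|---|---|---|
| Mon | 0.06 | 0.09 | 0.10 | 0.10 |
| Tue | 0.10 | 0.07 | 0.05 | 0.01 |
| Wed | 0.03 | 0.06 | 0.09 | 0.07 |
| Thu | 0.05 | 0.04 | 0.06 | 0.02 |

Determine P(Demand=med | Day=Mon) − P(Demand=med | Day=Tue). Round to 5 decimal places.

P(Day=Mon) = 0.06 + 0.09 + 0.10 + 0.10 = 0.35; P(Demand=med | Day=Mon) = 0.09/0.35 = 0.257143.
P(Day=Tue) = 0.10 + 0.07 + 0.05 + 0.01 = 0.23; P(Demand=med | Day=Tue) = 0.07/0.23 = 0.304348.
Difference = -0.04720.

-0.04720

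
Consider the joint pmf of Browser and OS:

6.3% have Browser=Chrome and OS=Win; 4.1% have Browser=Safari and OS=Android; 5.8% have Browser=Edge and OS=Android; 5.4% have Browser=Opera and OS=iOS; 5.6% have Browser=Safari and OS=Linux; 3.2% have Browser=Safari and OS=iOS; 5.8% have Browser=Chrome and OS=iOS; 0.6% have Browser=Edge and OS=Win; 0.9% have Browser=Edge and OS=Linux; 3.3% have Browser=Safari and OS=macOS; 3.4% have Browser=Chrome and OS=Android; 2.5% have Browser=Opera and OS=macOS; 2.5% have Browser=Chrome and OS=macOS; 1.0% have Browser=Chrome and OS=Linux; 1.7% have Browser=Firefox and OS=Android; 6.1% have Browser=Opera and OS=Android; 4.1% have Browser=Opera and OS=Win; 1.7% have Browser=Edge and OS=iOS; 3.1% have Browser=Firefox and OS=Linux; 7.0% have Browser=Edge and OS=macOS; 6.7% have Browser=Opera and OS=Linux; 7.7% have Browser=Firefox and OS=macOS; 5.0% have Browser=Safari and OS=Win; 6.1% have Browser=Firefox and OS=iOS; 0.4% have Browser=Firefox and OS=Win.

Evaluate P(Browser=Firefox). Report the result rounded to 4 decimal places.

0.1900

P(Browser=Firefox) = 0.004 + 0.077 + 0.031 + 0.061 + 0.017 = 0.190.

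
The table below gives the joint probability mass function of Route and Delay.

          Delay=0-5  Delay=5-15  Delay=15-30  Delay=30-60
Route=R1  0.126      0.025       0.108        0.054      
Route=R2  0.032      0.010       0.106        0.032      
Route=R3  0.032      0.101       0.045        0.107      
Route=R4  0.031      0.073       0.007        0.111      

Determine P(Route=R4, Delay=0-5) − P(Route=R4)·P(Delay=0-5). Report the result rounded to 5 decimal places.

-0.01806

P(Route=R4) = 0.031 + 0.073 + 0.007 + 0.111 = 0.222.
P(Delay=0-5) = 0.126 + 0.032 + 0.032 + 0.031 = 0.221.
P(Route=R4, Delay=0-5) − P(Route=R4)P(Delay=0-5) = 0.031 − 0.222×0.221 = -0.01806.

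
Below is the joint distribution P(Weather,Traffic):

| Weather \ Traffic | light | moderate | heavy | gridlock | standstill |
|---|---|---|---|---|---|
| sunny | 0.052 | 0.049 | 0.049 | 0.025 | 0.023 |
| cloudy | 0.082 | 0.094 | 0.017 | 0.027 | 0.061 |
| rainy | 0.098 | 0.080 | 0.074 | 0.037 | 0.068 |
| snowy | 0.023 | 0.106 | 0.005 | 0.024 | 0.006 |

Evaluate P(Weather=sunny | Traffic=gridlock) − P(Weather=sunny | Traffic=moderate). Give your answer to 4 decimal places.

0.0723

P(Traffic=gridlock) = 0.025 + 0.027 + 0.037 + 0.024 = 0.113; P(Weather=sunny | Traffic=gridlock) = 0.025/0.113 = 0.22124.
P(Traffic=moderate) = 0.049 + 0.094 + 0.080 + 0.106 = 0.329; P(Weather=sunny | Traffic=moderate) = 0.049/0.329 = 0.14894.
Difference = 0.0723.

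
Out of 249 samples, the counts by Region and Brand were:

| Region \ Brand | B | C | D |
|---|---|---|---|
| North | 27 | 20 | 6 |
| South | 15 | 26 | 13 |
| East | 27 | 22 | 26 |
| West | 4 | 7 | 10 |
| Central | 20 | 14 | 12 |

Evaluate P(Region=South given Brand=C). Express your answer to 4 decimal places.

Total with Brand=C: 20 + 26 + 22 + 7 + 14 = 89.
P(Region=South | Brand=C) = 26/89 = 0.2921.

0.2921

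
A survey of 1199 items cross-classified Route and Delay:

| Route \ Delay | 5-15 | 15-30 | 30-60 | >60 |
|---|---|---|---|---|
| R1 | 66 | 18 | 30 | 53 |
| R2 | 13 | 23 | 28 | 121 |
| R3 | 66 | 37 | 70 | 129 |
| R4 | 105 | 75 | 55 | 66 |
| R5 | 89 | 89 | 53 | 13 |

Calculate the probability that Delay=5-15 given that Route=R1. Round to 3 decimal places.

0.395

Total with Route=R1: 66 + 18 + 30 + 53 = 167.
P(Delay=5-15 | Route=R1) = 66/167 = 0.395.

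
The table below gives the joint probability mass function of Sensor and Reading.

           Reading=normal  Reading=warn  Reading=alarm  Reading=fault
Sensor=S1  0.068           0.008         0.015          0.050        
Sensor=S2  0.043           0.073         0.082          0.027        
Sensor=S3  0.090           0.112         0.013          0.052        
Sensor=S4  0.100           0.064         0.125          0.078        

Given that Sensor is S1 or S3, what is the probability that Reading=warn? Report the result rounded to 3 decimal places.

0.294

P(Sensor=S1) = 0.068 + 0.008 + 0.015 + 0.050 = 0.141.
P(Sensor=S3) = 0.090 + 0.112 + 0.013 + 0.052 = 0.267.
P(Sensor ∈ {S1, S3}) = 0.141 + 0.267 = 0.408; P(Reading=warn, Sensor ∈ {S1, S3}) = 0.008 + 0.112 = 0.120.
P(Reading=warn | Sensor ∈ {S1, S3}) = 0.120/0.408 = 0.294.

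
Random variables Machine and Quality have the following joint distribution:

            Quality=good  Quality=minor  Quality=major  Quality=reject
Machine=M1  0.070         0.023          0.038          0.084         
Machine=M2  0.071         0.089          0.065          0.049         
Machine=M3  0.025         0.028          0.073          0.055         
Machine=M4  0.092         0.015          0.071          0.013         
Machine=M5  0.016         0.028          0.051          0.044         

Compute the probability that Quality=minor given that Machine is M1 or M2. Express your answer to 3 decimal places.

0.229

P(Machine=M1) = 0.070 + 0.023 + 0.038 + 0.084 = 0.215.
P(Machine=M2) = 0.071 + 0.089 + 0.065 + 0.049 = 0.274.
P(Machine ∈ {M1, M2}) = 0.215 + 0.274 = 0.489; P(Quality=minor, Machine ∈ {M1, M2}) = 0.023 + 0.089 = 0.112.
P(Quality=minor | Machine ∈ {M1, M2}) = 0.112/0.489 = 0.229.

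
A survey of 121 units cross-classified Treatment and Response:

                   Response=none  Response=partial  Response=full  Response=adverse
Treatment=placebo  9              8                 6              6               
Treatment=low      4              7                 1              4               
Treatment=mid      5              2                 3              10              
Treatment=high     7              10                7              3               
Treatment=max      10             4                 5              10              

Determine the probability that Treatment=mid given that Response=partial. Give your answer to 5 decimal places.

0.06452

Total with Response=partial: 8 + 7 + 2 + 10 + 4 = 31.
P(Treatment=mid | Response=partial) = 2/31 = 0.06452.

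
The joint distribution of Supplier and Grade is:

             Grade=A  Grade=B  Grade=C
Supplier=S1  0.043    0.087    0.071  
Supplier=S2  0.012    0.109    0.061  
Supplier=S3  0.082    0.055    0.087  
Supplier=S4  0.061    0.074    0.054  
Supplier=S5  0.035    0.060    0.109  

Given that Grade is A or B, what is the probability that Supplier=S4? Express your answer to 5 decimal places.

0.21845

P(Grade=A) = 0.043 + 0.012 + 0.082 + 0.061 + 0.035 = 0.233.
P(Grade=B) = 0.087 + 0.109 + 0.055 + 0.074 + 0.060 = 0.385.
P(Grade ∈ {A, B}) = 0.233 + 0.385 = 0.618; P(Supplier=S4, Grade ∈ {A, B}) = 0.061 + 0.074 = 0.135.
P(Supplier=S4 | Grade ∈ {A, B}) = 0.135/0.618 = 0.21845.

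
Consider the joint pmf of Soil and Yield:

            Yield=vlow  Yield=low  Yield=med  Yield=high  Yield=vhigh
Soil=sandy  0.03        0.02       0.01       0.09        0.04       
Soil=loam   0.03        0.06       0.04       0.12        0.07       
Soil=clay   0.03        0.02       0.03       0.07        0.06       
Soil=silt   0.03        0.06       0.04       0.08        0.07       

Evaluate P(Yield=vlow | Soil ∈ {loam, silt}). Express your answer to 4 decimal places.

0.1000

P(Soil=loam) = 0.03 + 0.06 + 0.04 + 0.12 + 0.07 = 0.32.
P(Soil=silt) = 0.03 + 0.06 + 0.04 + 0.08 + 0.07 = 0.28.
P(Soil ∈ {loam, silt}) = 0.32 + 0.28 = 0.60; P(Yield=vlow, Soil ∈ {loam, silt}) = 0.03 + 0.03 = 0.06.
P(Yield=vlow | Soil ∈ {loam, silt}) = 0.06/0.60 = 0.1000.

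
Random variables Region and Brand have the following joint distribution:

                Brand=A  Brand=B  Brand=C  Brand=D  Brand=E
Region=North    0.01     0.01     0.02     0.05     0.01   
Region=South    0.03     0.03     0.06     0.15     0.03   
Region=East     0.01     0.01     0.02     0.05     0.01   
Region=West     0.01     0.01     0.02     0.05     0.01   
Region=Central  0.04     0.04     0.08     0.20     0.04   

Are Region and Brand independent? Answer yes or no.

Every cell satisfies P(Region,Brand) = P(Region)·P(Brand). For instance P(Region=North) = 0.10, P(Brand=D) = 0.50, and 0.10×0.50 = 0.05 matches the joint entry. So Region and Brand are independent.

yes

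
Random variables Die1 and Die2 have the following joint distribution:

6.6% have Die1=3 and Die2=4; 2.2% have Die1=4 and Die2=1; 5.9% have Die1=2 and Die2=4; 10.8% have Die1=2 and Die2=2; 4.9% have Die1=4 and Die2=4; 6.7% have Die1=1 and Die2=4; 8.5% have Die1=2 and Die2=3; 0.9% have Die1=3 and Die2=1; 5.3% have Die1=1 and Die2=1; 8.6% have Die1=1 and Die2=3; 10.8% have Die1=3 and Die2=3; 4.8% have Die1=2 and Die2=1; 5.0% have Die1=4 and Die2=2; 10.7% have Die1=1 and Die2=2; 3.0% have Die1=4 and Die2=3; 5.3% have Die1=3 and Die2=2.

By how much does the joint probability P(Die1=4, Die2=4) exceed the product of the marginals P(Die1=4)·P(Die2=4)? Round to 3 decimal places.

0.013

P(Die1=4) = 0.022 + 0.050 + 0.030 + 0.049 = 0.151.
P(Die2=4) = 0.067 + 0.059 + 0.066 + 0.049 = 0.241.
P(Die1=4, Die2=4) − P(Die1=4)P(Die2=4) = 0.049 − 0.151×0.241 = 0.013.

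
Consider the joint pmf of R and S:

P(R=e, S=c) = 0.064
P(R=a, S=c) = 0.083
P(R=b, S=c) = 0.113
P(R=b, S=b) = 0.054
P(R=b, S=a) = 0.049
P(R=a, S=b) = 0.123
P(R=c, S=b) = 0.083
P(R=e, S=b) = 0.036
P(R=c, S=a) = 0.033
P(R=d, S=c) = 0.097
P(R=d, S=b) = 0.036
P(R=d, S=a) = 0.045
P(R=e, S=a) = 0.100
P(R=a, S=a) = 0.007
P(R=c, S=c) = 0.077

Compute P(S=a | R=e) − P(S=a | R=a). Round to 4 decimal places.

0.4671

P(R=e) = 0.100 + 0.036 + 0.064 = 0.200; P(S=a | R=e) = 0.100/0.200 = 0.50000.
P(R=a) = 0.007 + 0.123 + 0.083 = 0.213; P(S=a | R=a) = 0.007/0.213 = 0.03286.
Difference = 0.4671.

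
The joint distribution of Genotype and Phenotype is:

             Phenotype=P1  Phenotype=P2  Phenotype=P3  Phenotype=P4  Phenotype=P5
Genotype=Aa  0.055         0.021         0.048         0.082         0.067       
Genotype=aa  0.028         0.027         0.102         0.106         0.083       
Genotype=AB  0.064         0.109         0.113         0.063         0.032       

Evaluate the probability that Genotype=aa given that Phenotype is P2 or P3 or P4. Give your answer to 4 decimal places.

0.3502

P(Phenotype=P2) = 0.021 + 0.027 + 0.109 = 0.157.
P(Phenotype=P3) = 0.048 + 0.102 + 0.113 = 0.263.
P(Phenotype=P4) = 0.082 + 0.106 + 0.063 = 0.251.
P(Phenotype ∈ {P2, P3, P4}) = 0.157 + 0.263 + 0.251 = 0.671; P(Genotype=aa, Phenotype ∈ {P2, P3, P4}) = 0.027 + 0.102 + 0.106 = 0.235.
P(Genotype=aa | Phenotype ∈ {P2, P3, P4}) = 0.235/0.671 = 0.3502.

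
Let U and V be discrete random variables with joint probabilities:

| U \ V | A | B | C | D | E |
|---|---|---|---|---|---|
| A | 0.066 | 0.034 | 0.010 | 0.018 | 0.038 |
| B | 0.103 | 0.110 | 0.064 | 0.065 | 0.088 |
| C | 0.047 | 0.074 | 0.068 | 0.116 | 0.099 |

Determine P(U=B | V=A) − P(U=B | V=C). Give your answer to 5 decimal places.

P(V=A) = 0.066 + 0.103 + 0.047 = 0.216; P(U=B | V=A) = 0.103/0.216 = 0.476852.
P(V=C) = 0.010 + 0.064 + 0.068 = 0.142; P(U=B | V=C) = 0.064/0.142 = 0.450704.
Difference = 0.02615.

0.02615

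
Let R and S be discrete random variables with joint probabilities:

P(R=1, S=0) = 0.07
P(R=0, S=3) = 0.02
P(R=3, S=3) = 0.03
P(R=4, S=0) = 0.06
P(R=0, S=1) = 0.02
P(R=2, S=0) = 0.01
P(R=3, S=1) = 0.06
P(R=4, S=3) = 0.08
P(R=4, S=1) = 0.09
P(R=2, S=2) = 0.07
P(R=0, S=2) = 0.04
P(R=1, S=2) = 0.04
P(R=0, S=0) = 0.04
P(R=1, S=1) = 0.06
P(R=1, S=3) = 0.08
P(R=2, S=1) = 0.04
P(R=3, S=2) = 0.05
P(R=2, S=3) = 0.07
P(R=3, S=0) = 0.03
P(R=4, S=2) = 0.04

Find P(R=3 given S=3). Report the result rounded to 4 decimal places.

P(S=3) = 0.02 + 0.08 + 0.07 + 0.03 + 0.08 = 0.28.
P(R=3 | S=3) = 0.03/0.28 = 0.1071.

0.1071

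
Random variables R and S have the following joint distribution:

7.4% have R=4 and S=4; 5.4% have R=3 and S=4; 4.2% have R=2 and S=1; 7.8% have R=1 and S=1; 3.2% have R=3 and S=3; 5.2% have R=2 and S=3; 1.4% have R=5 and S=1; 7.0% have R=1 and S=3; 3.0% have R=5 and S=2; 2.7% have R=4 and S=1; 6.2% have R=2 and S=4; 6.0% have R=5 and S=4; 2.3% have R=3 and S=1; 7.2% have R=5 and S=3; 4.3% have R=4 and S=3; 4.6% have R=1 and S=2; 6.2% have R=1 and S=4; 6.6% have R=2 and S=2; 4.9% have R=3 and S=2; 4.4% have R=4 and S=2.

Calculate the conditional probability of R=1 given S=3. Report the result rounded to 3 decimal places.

0.260

P(S=3) = 0.070 + 0.052 + 0.032 + 0.043 + 0.072 = 0.269.
P(R=1 | S=3) = 0.070/0.269 = 0.260.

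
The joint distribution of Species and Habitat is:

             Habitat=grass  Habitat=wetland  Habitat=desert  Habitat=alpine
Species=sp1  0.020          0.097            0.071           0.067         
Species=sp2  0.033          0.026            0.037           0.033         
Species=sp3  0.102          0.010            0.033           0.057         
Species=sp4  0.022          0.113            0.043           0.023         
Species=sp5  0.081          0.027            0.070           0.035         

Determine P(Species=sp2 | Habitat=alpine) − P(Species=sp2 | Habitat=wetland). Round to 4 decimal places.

0.0583

P(Habitat=alpine) = 0.067 + 0.033 + 0.057 + 0.023 + 0.035 = 0.215; P(Species=sp2 | Habitat=alpine) = 0.033/0.215 = 0.15349.
P(Habitat=wetland) = 0.097 + 0.026 + 0.010 + 0.113 + 0.027 = 0.273; P(Species=sp2 | Habitat=wetland) = 0.026/0.273 = 0.09524.
Difference = 0.0583.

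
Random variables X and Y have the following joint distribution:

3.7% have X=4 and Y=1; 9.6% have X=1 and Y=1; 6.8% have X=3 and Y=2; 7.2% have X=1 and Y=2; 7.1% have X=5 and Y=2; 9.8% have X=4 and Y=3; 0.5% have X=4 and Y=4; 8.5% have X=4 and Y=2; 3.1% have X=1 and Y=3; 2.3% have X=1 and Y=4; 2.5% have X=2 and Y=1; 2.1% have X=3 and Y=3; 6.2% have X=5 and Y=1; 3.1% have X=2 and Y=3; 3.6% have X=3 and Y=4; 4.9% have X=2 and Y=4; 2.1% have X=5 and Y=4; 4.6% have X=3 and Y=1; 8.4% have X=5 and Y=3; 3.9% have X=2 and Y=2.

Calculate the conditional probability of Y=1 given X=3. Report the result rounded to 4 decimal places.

0.2690

P(X=3) = 0.046 + 0.068 + 0.021 + 0.036 = 0.171.
P(Y=1 | X=3) = 0.046/0.171 = 0.2690.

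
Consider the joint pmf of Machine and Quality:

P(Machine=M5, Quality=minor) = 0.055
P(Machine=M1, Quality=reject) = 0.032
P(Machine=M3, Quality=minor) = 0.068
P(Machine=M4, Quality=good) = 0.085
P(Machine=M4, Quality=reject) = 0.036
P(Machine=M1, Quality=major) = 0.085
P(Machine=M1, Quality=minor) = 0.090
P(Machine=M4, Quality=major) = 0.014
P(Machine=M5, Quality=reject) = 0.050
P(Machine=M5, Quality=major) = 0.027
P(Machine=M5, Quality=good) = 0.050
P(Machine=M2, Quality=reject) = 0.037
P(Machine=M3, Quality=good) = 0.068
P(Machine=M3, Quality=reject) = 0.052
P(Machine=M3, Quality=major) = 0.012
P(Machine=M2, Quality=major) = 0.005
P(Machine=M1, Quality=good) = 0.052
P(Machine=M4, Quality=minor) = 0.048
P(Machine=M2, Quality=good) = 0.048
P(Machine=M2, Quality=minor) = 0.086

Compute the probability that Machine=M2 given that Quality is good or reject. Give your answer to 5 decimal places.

0.16667

P(Quality=good) = 0.052 + 0.048 + 0.068 + 0.085 + 0.050 = 0.303.
P(Quality=reject) = 0.032 + 0.037 + 0.052 + 0.036 + 0.050 = 0.207.
P(Quality ∈ {good, reject}) = 0.303 + 0.207 = 0.510; P(Machine=M2, Quality ∈ {good, reject}) = 0.048 + 0.037 = 0.085.
P(Machine=M2 | Quality ∈ {good, reject}) = 0.085/0.510 = 0.16667.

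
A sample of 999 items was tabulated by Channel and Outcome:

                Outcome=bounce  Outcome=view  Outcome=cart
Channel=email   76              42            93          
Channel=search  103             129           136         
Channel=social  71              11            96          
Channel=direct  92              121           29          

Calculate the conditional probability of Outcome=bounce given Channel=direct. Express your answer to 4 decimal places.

0.3802

Total with Channel=direct: 92 + 121 + 29 = 242.
P(Outcome=bounce | Channel=direct) = 92/242 = 0.3802.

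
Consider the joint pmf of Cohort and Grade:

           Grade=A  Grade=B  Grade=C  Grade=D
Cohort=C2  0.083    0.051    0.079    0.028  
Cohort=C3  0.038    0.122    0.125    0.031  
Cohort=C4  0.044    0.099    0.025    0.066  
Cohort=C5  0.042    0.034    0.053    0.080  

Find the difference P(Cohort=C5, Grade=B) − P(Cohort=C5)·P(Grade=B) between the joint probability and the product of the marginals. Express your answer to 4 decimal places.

-0.0300

P(Cohort=C5) = 0.042 + 0.034 + 0.053 + 0.080 = 0.209.
P(Grade=B) = 0.051 + 0.122 + 0.099 + 0.034 = 0.306.
P(Cohort=C5, Grade=B) − P(Cohort=C5)P(Grade=B) = 0.034 − 0.209×0.306 = -0.0300.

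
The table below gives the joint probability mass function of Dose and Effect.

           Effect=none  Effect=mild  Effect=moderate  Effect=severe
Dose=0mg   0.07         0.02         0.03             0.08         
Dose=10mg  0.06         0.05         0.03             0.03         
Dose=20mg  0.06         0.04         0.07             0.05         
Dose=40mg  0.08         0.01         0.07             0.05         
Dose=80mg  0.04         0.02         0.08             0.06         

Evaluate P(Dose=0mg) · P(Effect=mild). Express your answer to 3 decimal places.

P(Dose=0mg) = 0.07 + 0.02 + 0.03 + 0.08 = 0.20.
P(Effect=mild) = 0.02 + 0.05 + 0.04 + 0.01 + 0.02 = 0.14.
Product: 0.20 × 0.14 = 0.028.

0.028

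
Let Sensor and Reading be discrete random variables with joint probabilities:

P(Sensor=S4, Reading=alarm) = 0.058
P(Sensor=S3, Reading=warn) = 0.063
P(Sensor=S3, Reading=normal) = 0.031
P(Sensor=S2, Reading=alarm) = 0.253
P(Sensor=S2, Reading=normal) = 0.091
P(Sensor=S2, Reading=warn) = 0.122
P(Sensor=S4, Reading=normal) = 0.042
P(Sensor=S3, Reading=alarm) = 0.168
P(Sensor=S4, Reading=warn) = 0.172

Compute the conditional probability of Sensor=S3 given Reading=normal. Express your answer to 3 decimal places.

P(Reading=normal) = 0.091 + 0.031 + 0.042 = 0.164.
P(Sensor=S3 | Reading=normal) = 0.031/0.164 = 0.189.

0.189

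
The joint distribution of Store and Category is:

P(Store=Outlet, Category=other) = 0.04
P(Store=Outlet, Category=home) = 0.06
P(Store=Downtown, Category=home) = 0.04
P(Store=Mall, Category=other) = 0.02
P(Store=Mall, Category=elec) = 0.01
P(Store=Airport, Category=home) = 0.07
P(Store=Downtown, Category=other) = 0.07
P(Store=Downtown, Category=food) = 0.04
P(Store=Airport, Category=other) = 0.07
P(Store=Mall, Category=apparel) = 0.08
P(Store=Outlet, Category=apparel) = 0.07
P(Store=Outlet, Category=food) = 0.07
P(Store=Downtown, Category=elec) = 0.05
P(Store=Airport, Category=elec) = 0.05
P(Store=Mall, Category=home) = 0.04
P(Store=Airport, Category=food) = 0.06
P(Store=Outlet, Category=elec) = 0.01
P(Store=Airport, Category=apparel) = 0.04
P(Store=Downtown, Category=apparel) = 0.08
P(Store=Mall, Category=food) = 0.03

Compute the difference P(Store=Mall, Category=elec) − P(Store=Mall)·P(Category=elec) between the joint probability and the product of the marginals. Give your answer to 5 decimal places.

-0.01160

P(Store=Mall) = 0.03 + 0.08 + 0.01 + 0.04 + 0.02 = 0.18.
P(Category=elec) = 0.05 + 0.01 + 0.05 + 0.01 = 0.12.
P(Store=Mall, Category=elec) − P(Store=Mall)P(Category=elec) = 0.01 − 0.18×0.12 = -0.01160.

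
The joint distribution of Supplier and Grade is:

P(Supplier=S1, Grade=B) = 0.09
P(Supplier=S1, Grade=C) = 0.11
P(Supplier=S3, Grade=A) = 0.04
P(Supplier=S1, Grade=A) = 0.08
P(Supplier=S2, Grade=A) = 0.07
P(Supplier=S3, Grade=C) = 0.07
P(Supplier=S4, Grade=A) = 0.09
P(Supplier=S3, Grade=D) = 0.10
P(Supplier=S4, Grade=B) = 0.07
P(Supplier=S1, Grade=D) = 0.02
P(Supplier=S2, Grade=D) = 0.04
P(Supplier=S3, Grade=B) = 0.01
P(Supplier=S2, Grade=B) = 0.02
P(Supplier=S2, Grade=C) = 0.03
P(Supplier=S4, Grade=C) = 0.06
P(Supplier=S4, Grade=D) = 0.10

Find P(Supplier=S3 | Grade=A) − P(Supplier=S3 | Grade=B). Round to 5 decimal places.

0.09023

P(Grade=A) = 0.08 + 0.07 + 0.04 + 0.09 = 0.28; P(Supplier=S3 | Grade=A) = 0.04/0.28 = 0.142857.
P(Grade=B) = 0.09 + 0.02 + 0.01 + 0.07 = 0.19; P(Supplier=S3 | Grade=B) = 0.01/0.19 = 0.052632.
Difference = 0.09023.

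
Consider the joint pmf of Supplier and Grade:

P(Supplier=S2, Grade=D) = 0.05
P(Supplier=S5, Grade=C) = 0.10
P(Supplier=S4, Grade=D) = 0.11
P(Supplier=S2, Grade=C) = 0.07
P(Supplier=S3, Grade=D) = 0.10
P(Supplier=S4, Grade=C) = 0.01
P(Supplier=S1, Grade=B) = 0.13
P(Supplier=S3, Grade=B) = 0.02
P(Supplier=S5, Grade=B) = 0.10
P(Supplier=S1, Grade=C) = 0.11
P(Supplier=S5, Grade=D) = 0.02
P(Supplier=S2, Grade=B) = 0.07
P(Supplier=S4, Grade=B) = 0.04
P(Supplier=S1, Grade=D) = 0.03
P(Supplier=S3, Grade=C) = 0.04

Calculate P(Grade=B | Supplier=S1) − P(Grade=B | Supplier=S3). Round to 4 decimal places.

P(Supplier=S1) = 0.13 + 0.11 + 0.03 = 0.27; P(Grade=B | Supplier=S1) = 0.13/0.27 = 0.48148.
P(Supplier=S3) = 0.02 + 0.04 + 0.10 = 0.16; P(Grade=B | Supplier=S3) = 0.02/0.16 = 0.12500.
Difference = 0.3565.

0.3565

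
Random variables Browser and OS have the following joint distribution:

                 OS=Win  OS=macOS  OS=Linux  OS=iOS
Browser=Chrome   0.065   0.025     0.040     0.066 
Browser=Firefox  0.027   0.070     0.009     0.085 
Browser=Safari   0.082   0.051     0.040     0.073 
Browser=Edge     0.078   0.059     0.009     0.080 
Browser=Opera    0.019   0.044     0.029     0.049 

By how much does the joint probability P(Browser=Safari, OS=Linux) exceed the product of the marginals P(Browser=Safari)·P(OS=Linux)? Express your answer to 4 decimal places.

P(Browser=Safari) = 0.082 + 0.051 + 0.040 + 0.073 = 0.246.
P(OS=Linux) = 0.040 + 0.009 + 0.040 + 0.009 + 0.029 = 0.127.
P(Browser=Safari, OS=Linux) − P(Browser=Safari)P(OS=Linux) = 0.040 − 0.246×0.127 = 0.0088.

0.0088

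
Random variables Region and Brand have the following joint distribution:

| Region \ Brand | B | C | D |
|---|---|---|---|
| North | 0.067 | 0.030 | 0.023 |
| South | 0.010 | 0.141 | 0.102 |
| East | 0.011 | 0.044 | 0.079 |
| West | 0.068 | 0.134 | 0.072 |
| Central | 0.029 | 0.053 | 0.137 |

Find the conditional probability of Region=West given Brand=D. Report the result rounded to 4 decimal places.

0.1743

P(Brand=D) = 0.023 + 0.102 + 0.079 + 0.072 + 0.137 = 0.413.
P(Region=West | Brand=D) = 0.072/0.413 = 0.1743.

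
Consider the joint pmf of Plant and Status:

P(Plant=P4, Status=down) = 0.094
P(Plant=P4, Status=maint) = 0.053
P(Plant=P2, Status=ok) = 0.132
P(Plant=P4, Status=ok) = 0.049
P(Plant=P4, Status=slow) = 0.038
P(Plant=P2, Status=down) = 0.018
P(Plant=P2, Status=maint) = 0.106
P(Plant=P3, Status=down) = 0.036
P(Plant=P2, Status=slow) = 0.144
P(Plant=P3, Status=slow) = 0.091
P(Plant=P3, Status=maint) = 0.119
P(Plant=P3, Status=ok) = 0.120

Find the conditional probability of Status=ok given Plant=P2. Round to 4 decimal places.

P(Plant=P2) = 0.132 + 0.144 + 0.018 + 0.106 = 0.400.
P(Status=ok | Plant=P2) = 0.132/0.400 = 0.3300.

0.3300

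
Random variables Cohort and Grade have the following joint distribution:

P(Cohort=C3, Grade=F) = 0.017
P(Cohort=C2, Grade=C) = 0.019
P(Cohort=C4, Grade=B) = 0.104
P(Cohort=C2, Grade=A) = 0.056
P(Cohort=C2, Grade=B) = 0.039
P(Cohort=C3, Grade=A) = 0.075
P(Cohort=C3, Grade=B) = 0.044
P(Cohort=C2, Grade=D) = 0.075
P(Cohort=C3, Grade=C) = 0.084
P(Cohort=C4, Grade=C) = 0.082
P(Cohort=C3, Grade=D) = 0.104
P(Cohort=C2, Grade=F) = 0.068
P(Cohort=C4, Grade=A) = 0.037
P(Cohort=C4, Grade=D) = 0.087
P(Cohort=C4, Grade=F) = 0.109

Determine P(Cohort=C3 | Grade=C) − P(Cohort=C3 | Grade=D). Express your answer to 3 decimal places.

0.063

P(Grade=C) = 0.019 + 0.084 + 0.082 = 0.185; P(Cohort=C3 | Grade=C) = 0.084/0.185 = 0.4541.
P(Grade=D) = 0.075 + 0.104 + 0.087 = 0.266; P(Cohort=C3 | Grade=D) = 0.104/0.266 = 0.3910.
Difference = 0.063.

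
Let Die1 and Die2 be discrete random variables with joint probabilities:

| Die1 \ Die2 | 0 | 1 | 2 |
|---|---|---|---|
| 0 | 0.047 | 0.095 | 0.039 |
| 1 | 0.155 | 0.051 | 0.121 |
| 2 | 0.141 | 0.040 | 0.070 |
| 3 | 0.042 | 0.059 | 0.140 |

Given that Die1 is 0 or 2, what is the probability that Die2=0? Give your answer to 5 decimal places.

P(Die1=0) = 0.047 + 0.095 + 0.039 = 0.181.
P(Die1=2) = 0.141 + 0.040 + 0.070 = 0.251.
P(Die1 ∈ {0, 2}) = 0.181 + 0.251 = 0.432; P(Die2=0, Die1 ∈ {0, 2}) = 0.047 + 0.141 = 0.188.
P(Die2=0 | Die1 ∈ {0, 2}) = 0.188/0.432 = 0.43519.

0.43519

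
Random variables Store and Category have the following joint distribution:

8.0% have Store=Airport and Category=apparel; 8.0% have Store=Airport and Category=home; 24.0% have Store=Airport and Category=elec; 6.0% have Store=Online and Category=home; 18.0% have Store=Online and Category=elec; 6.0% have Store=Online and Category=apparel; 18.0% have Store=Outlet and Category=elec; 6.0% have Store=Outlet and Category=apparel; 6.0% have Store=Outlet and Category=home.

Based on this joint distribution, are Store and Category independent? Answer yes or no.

Every cell satisfies P(Store,Category) = P(Store)·P(Category). For instance P(Store=Airport) = 0.400, P(Category=elec) = 0.600, and 0.400×0.600 = 0.240 matches the joint entry. So Store and Category are independent.

yes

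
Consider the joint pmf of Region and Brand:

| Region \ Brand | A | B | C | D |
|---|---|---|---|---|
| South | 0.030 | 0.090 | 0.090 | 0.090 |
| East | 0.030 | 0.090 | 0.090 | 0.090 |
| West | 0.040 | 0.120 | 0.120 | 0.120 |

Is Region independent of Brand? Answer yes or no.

yes

Every cell satisfies P(Region,Brand) = P(Region)·P(Brand). For instance P(Region=South) = 0.300, P(Brand=C) = 0.300, and 0.300×0.300 = 0.090 matches the joint entry. So Region and Brand are independent.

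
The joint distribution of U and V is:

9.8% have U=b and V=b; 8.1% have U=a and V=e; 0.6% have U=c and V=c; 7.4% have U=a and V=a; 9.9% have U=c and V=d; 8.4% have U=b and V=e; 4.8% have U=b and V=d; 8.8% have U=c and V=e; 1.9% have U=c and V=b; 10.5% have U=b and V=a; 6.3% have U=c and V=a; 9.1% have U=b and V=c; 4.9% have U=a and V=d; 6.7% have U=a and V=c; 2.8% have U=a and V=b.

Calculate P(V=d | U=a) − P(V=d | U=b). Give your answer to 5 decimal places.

0.05120

P(U=a) = 0.074 + 0.028 + 0.067 + 0.049 + 0.081 = 0.299; P(V=d | U=a) = 0.049/0.299 = 0.163880.
P(U=b) = 0.105 + 0.098 + 0.091 + 0.048 + 0.084 = 0.426; P(V=d | U=b) = 0.048/0.426 = 0.112676.
Difference = 0.05120.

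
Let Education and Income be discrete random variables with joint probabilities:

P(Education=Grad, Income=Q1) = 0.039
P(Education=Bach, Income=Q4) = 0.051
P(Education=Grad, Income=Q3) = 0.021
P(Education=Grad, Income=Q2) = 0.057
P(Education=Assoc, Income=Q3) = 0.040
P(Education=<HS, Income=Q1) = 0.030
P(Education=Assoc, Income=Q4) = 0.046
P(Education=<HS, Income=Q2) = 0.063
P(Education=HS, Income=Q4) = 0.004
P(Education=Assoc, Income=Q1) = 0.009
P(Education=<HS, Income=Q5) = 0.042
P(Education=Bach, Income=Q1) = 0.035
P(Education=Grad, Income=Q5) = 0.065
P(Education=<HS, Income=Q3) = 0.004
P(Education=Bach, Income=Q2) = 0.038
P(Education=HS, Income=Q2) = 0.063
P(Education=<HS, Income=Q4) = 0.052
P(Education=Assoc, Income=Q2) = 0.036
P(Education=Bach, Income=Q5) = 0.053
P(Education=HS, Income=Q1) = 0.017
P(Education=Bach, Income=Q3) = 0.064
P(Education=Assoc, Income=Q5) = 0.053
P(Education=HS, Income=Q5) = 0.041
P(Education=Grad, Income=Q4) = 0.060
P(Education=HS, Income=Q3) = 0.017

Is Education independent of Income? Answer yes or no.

P(Education=Bach) = 0.241 and P(Income=Q3) = 0.146, so their product is 0.03519, but P(Education=Bach, Income=Q3) = 0.064. Since these differ, Education and Income are not independent.

no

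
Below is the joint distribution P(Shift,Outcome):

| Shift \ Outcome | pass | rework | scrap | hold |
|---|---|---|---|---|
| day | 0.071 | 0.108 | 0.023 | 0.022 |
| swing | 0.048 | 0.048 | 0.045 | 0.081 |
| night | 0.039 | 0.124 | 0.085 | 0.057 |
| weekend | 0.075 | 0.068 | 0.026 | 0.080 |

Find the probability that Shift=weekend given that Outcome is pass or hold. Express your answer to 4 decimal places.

P(Outcome=pass) = 0.071 + 0.048 + 0.039 + 0.075 = 0.233.
P(Outcome=hold) = 0.022 + 0.081 + 0.057 + 0.080 = 0.240.
P(Outcome ∈ {pass, hold}) = 0.233 + 0.240 = 0.473; P(Shift=weekend, Outcome ∈ {pass, hold}) = 0.075 + 0.080 = 0.155.
P(Shift=weekend | Outcome ∈ {pass, hold}) = 0.155/0.473 = 0.3277.

0.3277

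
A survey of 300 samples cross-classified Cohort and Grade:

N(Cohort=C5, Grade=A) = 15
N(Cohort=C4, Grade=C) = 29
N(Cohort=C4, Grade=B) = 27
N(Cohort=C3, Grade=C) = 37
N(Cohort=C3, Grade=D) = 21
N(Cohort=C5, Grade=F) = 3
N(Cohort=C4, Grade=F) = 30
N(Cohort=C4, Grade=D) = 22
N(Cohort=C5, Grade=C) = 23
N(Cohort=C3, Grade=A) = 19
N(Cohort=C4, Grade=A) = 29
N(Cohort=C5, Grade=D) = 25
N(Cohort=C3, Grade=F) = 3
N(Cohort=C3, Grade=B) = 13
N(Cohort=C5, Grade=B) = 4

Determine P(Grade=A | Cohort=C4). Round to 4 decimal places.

0.2117

Total with Cohort=C4: 29 + 27 + 29 + 22 + 30 = 137.
P(Grade=A | Cohort=C4) = 29/137 = 0.2117.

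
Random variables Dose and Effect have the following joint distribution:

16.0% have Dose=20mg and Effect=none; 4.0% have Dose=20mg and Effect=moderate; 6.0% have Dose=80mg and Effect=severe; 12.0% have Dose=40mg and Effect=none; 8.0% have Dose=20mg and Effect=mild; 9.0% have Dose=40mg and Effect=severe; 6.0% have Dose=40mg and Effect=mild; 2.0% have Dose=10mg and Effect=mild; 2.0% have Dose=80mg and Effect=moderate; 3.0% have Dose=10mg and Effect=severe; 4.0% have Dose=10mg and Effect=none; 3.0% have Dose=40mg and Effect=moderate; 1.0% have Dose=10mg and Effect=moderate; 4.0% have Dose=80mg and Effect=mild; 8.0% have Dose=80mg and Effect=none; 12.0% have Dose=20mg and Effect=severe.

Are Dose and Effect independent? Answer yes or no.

Every cell satisfies P(Dose,Effect) = P(Dose)·P(Effect). For instance P(Dose=20mg) = 0.400, P(Effect=mild) = 0.200, and 0.400×0.200 = 0.080 matches the joint entry. So Dose and Effect are independent.

yes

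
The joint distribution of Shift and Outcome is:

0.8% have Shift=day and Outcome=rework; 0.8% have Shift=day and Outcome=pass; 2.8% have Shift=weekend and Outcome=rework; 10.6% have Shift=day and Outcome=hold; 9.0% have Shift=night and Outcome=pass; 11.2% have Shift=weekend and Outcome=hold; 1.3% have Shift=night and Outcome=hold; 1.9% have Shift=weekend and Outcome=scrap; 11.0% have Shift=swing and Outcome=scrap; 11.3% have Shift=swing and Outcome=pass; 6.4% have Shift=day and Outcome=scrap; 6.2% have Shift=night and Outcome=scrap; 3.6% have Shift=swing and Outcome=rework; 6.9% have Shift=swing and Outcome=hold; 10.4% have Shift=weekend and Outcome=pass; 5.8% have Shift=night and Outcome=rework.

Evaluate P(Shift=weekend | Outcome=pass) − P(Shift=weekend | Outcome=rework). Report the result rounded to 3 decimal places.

P(Outcome=pass) = 0.008 + 0.113 + 0.090 + 0.104 = 0.315; P(Shift=weekend | Outcome=pass) = 0.104/0.315 = 0.3302.
P(Outcome=rework) = 0.008 + 0.036 + 0.058 + 0.028 = 0.130; P(Shift=weekend | Outcome=rework) = 0.028/0.130 = 0.2154.
Difference = 0.115.

0.115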